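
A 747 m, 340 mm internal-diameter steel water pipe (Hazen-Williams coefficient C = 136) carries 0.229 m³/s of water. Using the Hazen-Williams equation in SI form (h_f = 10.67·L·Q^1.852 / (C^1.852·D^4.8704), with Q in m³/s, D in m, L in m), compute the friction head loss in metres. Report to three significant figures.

h_f = 10.67·747·0.229^1.852 / (136^1.852·0.340^4.8704) = 11.13 m

h_f ≈ 11.1 m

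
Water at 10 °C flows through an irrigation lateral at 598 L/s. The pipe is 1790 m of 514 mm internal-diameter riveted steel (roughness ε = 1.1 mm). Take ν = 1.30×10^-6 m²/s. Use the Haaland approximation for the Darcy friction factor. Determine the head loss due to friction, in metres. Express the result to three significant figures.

h_f ≈ 35.4 m

V = 4Q/(πD²) = 4·0.598/(π·0.514²) = 2.882 m/s
Re = VD/ν = 2.882·0.514/1.30×10^-6 = 1.14×10^6 → turbulent
ε/D = 1.1/514 = 0.00214
Haaland: f = 0.02403
h_f = f(L/D)V²/(2g) = 0.02403·(1790/0.514)·2.882²/(2·9.81) = 35.43 m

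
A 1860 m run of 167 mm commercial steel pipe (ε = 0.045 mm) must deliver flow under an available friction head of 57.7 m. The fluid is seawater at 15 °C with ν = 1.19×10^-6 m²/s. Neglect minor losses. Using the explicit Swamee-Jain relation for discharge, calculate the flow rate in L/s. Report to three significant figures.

Swamee-Jain (Type II): Q = -0.965·√(gD⁵h_f/L)·ln[ε/(3.7D) + √(3.17ν²L/(gD³h_f))]
√(gD⁵h_f/L) = √(9.81·0.167⁵·57.7/1860) = 0.006287
ε/(3.7D) = 7.28×10^-5; √(3.17ν²L/(gD³h_f)) = 5.63×10^-5
Q = -0.965·0.006287·ln(1.291×10^-4) = 0.05433 m³/s
Check: V = 2.48 m/s, Re = 3.48×10^5, f = 0.01661, h_f = 58.0 m ≈ 57.7 m ✓

Q ≈ 54.3 L/s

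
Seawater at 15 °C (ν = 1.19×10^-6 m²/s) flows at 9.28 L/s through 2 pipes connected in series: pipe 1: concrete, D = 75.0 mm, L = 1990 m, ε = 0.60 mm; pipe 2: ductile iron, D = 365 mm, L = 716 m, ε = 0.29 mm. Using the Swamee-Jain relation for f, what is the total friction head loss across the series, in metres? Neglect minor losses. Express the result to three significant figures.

Pipe 1: V = 2.101 m/s, Re = 1.32×10^5, ε/D = 0.00800, f = 0.03593, h_1 = f(L/D)V²/2g = 214.4 m
Pipe 2: V = 0.08869 m/s, Re = 2.72×10^4, ε/D = 7.95×10^-4, f = 0.02607, h_2 = f(L/D)V²/2g = 0.02050 m
Series → Q common, losses add: H = Σh = 214.4 m

H ≈ 214 m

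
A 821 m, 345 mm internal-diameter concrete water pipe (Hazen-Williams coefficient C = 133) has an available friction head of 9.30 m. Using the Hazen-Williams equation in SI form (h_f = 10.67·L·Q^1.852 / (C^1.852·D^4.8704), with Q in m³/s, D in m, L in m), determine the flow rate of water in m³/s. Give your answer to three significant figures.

Rearranging: Q = [h_f·C^1.852·D^4.8704 / (10.67·L)]^(1/1.852)
Q = [9.30·133^1.852·0.345^4.8704 / (10.67·821)]^0.540 = 0.2007 m³/s

Q ≈ 0.201 m³/s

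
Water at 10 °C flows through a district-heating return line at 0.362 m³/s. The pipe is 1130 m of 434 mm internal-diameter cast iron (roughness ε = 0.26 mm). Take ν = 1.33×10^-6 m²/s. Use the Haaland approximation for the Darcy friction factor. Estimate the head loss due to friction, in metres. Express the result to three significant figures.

V = 4Q/(πD²) = 4·0.362/(π·0.434²) = 2.447 m/s
Re = VD/ν = 2.447·0.434/1.33×10^-6 = 7.99×10^5 → turbulent
ε/D = 0.26/434 = 5.99×10^-4
Haaland: f = 0.01791
h_f = f(L/D)V²/(2g) = 0.01791·(1130/0.434)·2.447²/(2·9.81) = 14.23 m

h_f ≈ 14.2 m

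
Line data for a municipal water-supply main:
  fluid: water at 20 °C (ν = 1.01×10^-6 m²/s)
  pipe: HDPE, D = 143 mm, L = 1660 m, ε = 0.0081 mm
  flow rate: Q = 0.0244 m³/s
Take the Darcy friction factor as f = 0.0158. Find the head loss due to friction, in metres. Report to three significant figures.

V = 4Q/(πD²) = 4·0.0244/(π·0.143²) = 1.519 m/s
h_f = f(L/D)V²/(2g) = 0.01580·(1660/0.143)·1.519²/(2·9.81) = 21.58 m

h_f ≈ 21.6 m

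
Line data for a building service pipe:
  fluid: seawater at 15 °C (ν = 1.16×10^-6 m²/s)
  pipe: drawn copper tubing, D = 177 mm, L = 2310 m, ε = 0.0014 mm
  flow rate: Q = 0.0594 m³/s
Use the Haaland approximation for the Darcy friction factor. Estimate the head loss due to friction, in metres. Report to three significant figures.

V = 4Q/(πD²) = 4·0.0594/(π·0.177²) = 2.414 m/s
Re = VD/ν = 2.414·0.177/1.16×10^-6 = 3.68×10^5 → turbulent
ε/D = 0.0014/177 = 7.91×10^-6
Haaland: f = 0.01388
h_f = f(L/D)V²/(2g) = 0.01388·(2310/0.177)·2.414²/(2·9.81) = 53.80 m

h_f ≈ 53.8 m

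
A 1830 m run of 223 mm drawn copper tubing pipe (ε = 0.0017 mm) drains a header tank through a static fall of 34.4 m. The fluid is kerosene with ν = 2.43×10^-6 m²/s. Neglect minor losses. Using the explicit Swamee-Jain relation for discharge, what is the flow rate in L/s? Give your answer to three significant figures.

Q ≈ 89.9 L/s

Swamee-Jain (Type II): Q = -0.965·√(gD⁵h_f/L)·ln[ε/(3.7D) + √(3.17ν²L/(gD³h_f))]
√(gD⁵h_f/L) = √(9.81·0.223⁵·34.4/1830) = 0.01008
ε/(3.7D) = 2.06×10^-6; √(3.17ν²L/(gD³h_f)) = 9.57×10^-5
Q = -0.965·0.01008·ln(9.773×10^-5) = 0.08985 m³/s
Check: V = 2.30 m/s, Re = 2.11×10^5, f = 0.01544, h_f = 34.2 m ≈ 34.4 m ✓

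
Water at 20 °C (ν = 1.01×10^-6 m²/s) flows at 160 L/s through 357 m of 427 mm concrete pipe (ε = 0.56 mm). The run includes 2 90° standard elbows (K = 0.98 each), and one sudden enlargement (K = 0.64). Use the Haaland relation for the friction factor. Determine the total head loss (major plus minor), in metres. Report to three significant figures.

H_L ≈ 1.31 m

V = 4Q/(πD²) = 1.117 m/s; V²/2g = 0.06363 m
Re = 4.72×10^5, ε/D = 0.00131 → f = 0.02150 (Haaland)
Major: h_f = f(L/D)·V²/2g = 0.02150·836.1·0.06363 = 1.144 m
Minor: ΣK = 2.60; h_m = ΣK·V²/2g = 0.1654 m
Total H_L = 1.144 + 0.1654 = 1.309 m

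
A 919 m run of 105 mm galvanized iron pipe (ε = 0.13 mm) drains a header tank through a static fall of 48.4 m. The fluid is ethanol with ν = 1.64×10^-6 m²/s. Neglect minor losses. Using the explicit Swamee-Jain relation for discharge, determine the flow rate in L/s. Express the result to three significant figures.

Swamee-Jain (Type II): Q = -0.965·√(gD⁵h_f/L)·ln[ε/(3.7D) + √(3.17ν²L/(gD³h_f))]
√(gD⁵h_f/L) = √(9.81·0.105⁵·48.4/919) = 0.002568
ε/(3.7D) = 3.35×10^-4; √(3.17ν²L/(gD³h_f)) = 1.19×10^-4
Q = -0.965·0.002568·ln(4.540×10^-4) = 0.01907 m³/s
Check: V = 2.20 m/s, Re = 1.41×10^5, f = 0.02255, h_f = 48.8 m ≈ 48.4 m ✓

Q ≈ 19.1 L/s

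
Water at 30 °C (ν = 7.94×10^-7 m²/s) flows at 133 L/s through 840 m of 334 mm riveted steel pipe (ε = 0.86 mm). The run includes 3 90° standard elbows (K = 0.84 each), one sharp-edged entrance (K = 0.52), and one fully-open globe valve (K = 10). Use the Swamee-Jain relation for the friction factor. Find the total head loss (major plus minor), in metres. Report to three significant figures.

H_L ≈ 9.04 m

V = 4Q/(πD²) = 1.518 m/s; V²/2g = 0.1174 m
Re = 6.39×10^5, ε/D = 0.00257 → f = 0.02541 (Swamee-Jain)
Major: h_f = f(L/D)·V²/2g = 0.02541·2515·0.1174 = 7.506 m
Minor: ΣK = 13.0; h_m = ΣK·V²/2g = 1.531 m
Total H_L = 7.506 + 1.531 = 9.037 m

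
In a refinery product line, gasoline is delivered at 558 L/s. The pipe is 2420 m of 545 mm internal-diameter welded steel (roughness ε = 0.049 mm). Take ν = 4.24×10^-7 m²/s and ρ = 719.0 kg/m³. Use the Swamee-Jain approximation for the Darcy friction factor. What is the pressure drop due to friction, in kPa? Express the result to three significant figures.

V = 4Q/(πD²) = 4·0.558/(π·0.545²) = 2.392 m/s
Re = VD/ν = 2.392·0.545/4.24×10^-7 = 3.07×10^6 → turbulent
ε/D = 0.049/545 = 8.99×10^-5
Swamee-Jain: f = 0.01242
h_f = f(L/D)V²/(2g) = 0.01242·(2420/0.545)·2.392²/(2·9.81) = 16.08 m
Δp = ρg·h_f = 719.0·9.81·16.08 = 113.4 kPa

Δp ≈ 113 kPa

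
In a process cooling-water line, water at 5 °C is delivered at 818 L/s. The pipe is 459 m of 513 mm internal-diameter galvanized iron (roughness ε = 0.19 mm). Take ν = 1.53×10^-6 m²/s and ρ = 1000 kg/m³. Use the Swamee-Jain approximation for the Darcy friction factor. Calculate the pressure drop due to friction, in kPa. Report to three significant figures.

V = 4Q/(πD²) = 4·0.818/(π·0.513²) = 3.958 m/s
Re = VD/ν = 3.958·0.513/1.53×10^-6 = 1.33×10^6 → turbulent
ε/D = 0.19/513 = 3.70×10^-4
Swamee-Jain: f = 0.01620
h_f = f(L/D)V²/(2g) = 0.01620·(459/0.513)·3.958²/(2·9.81) = 11.57 m
Δp = ρg·h_f = 1000·9.81·11.57 = 113.5 kPa

Δp ≈ 113 kPa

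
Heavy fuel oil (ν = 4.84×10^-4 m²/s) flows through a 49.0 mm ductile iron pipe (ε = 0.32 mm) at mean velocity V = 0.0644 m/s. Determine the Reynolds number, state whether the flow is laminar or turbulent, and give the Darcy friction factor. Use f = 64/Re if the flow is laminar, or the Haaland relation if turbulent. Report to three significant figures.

Re ≈ 6.52; laminar; f = 64/Re ≈ 9.82

Re = VD/ν = 0.06440·0.0490/4.84×10^-4 = 6.52
Re < 2300 → laminar → f = 64/Re = 9.816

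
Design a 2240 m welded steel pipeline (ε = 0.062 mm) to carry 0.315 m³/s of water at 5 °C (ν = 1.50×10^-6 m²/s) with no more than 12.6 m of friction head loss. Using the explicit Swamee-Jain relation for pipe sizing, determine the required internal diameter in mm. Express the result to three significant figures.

Swamee-Jain (Type III): D = 0.66·[ε^1.25·(LQ²/(gh_f))^4.75 + ν·Q^9.4·(L/(gh_f))^5.2]^0.04
LQ²/(gh_f) = 1.798; L/(gh_f) = 18.12
Term 1 = ε^1.25·(…)^4.75 = 8.93×10^-5; Term 2 = ν·Q^9.4·(…)^5.2 = 1.01×10^-4
D = 0.66·(8.93×10^-5 + 1.01×10^-4)^0.04 = 0.4685 m = 468 mm
Check: V = 1.83 m/s, Re = 5.71×10^5, f = 0.01464, h_f = 11.9 m ≈ 12.6 m ✓

D ≈ 468 mm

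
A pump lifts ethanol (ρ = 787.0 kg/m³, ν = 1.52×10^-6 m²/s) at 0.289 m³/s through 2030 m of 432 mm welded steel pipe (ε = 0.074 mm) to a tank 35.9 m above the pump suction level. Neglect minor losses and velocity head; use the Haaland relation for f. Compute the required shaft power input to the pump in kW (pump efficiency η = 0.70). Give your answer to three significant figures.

P_shaft ≈ 159 kW

V = 4Q/(πD²) = 1.972 m/s; Re = 5.60×10^5; ε/D = 1.71×10^-4; f = 0.01487
h_f = f(L/D)V²/2g = 13.84 m
Total head H = z + h_f = 35.9 + 13.84 = 49.74 m
P_hyd = ρgQH = 787.0·9.81·0.289·49.74 = 111.0 kW
P_shaft = P_hyd/η = 111.0/0.70 = 158.5 kW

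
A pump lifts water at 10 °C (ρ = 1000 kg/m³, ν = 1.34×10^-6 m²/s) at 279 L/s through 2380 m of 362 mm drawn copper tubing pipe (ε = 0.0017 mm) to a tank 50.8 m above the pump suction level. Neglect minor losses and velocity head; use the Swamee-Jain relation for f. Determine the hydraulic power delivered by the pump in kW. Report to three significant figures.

V = 4Q/(πD²) = 2.711 m/s; Re = 7.32×10^5; ε/D = 4.70×10^-6; f = 0.01234
h_f = f(L/D)V²/2g = 30.38 m
Total head H = z + h_f = 50.8 + 30.38 = 81.18 m
P_hyd = ρgQH = 1000·9.81·0.279·81.18 = 222.2 kW

P_hyd ≈ 222 kW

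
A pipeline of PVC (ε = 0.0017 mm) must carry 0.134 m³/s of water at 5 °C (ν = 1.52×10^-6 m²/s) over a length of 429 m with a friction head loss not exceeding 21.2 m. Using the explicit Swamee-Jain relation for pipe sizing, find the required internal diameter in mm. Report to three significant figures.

Swamee-Jain (Type III): D = 0.66·[ε^1.25·(LQ²/(gh_f))^4.75 + ν·Q^9.4·(L/(gh_f))^5.2]^0.04
LQ²/(gh_f) = 0.03704; L/(gh_f) = 2.063
Term 1 = ε^1.25·(…)^4.75 = 9.75×10^-15; Term 2 = ν·Q^9.4·(…)^5.2 = 4.09×10^-13
D = 0.66·(9.75×10^-15 + 4.09×10^-13)^0.04 = 0.2111 m = 211 mm
Check: V = 3.83 m/s, Re = 5.32×10^5, f = 0.01308, h_f = 19.9 m ≈ 21.2 m ✓

D ≈ 211 mm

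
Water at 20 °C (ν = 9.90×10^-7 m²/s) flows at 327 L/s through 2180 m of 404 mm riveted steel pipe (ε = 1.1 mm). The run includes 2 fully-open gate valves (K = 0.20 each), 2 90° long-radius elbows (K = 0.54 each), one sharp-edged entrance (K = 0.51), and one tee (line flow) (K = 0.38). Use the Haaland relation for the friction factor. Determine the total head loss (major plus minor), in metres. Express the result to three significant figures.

H_L ≈ 46.7 m

V = 4Q/(πD²) = 2.551 m/s; V²/2g = 0.3317 m
Re = 1.04×10^6, ε/D = 0.00272 → f = 0.02564 (Haaland)
Major: h_f = f(L/D)·V²/2g = 0.02564·5396·0.3317 = 45.89 m
Minor: ΣK = 2.37; h_m = ΣK·V²/2g = 0.7860 m
Total H_L = 45.89 + 0.7860 = 46.68 m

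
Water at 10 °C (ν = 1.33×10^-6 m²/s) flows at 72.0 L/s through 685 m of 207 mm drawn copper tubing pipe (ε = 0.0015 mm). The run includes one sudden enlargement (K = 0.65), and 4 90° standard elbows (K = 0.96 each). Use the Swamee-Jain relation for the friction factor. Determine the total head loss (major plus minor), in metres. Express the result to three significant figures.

V = 4Q/(πD²) = 2.139 m/s; V²/2g = 0.2333 m
Re = 3.33×10^5, ε/D = 7.25×10^-6 → f = 0.01419 (Swamee-Jain)
Major: h_f = f(L/D)·V²/2g = 0.01419·3309·0.2333 = 10.95 m
Minor: ΣK = 4.49; h_m = ΣK·V²/2g = 1.047 m
Total H_L = 10.95 + 1.047 = 12.00 m

H_L ≈ 12.0 m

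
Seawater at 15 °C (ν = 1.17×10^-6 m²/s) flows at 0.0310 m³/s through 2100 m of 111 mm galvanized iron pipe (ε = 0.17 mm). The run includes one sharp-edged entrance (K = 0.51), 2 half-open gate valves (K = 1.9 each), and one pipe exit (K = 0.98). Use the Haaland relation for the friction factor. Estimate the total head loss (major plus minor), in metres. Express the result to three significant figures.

V = 4Q/(πD²) = 3.204 m/s; V²/2g = 0.5231 m
Re = 3.04×10^5, ε/D = 0.00153 → f = 0.02252 (Haaland)
Major: h_f = f(L/D)·V²/2g = 0.02252·18919·0.5231 = 222.8 m
Minor: ΣK = 5.29; h_m = ΣK·V²/2g = 2.767 m
Total H_L = 222.8 + 2.767 = 225.6 m

H_L ≈ 226 m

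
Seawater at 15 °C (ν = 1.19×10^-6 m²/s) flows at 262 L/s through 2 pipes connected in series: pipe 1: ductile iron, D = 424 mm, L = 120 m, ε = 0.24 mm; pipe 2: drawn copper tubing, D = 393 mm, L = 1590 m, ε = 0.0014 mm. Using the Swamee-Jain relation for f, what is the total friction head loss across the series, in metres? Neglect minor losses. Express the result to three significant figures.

H ≈ 12.8 m

Pipe 1: V = 1.856 m/s, Re = 6.61×10^5, ε/D = 5.66×10^-4, f = 0.01797, h_1 = f(L/D)V²/2g = 0.8924 m
Pipe 2: V = 2.160 m/s, Re = 7.13×10^5, ε/D = 3.56×10^-6, f = 0.01237, h_2 = f(L/D)V²/2g = 11.90 m
Series → Q common, losses add: H = Σh = 12.79 m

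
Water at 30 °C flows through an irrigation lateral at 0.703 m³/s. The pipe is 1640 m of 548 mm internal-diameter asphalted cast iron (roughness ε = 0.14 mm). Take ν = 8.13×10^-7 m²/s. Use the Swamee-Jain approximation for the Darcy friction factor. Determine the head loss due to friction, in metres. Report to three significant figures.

h_f ≈ 20.2 m

V = 4Q/(πD²) = 4·0.703/(π·0.548²) = 2.981 m/s
Re = VD/ν = 2.981·0.548/8.13×10^-7 = 2.01×10^6 → turbulent
ε/D = 0.14/548 = 2.55×10^-4
Swamee-Jain: f = 0.01494
h_f = f(L/D)V²/(2g) = 0.01494·(1640/0.548)·2.981²/(2·9.81) = 20.25 m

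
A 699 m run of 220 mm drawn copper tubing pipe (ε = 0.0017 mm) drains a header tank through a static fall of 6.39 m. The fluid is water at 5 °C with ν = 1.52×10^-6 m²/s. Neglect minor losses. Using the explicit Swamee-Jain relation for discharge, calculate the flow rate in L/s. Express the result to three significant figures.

Swamee-Jain (Type II): Q = -0.965·√(gD⁵h_f/L)·ln[ε/(3.7D) + √(3.17ν²L/(gD³h_f))]
√(gD⁵h_f/L) = √(9.81·0.220⁵·6.39/699) = 0.006798
ε/(3.7D) = 2.09×10^-6; √(3.17ν²L/(gD³h_f)) = 8.76×10^-5
Q = -0.965·0.006798·ln(8.967×10^-5) = 0.06114 m³/s
Check: V = 1.61 m/s, Re = 2.33×10^5, f = 0.01516, h_f = 6.35 m ≈ 6.39 m ✓

Q ≈ 61.1 L/s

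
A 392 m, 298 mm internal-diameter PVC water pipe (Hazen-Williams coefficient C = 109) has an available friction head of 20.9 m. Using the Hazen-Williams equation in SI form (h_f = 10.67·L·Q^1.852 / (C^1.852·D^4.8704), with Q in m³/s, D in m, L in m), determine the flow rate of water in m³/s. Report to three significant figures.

Q ≈ 0.258 m³/s

Rearranging: Q = [h_f·C^1.852·D^4.8704 / (10.67·L)]^(1/1.852)
Q = [20.9·109^1.852·0.298^4.8704 / (10.67·392)]^0.540 = 0.2583 m³/s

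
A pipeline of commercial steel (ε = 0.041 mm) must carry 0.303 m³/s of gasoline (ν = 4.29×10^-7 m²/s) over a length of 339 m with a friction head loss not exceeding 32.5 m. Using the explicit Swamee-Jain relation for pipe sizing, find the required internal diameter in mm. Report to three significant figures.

D ≈ 257 mm

Swamee-Jain (Type III): D = 0.66·[ε^1.25·(LQ²/(gh_f))^4.75 + ν·Q^9.4·(L/(gh_f))^5.2]^0.04
LQ²/(gh_f) = 0.09762; L/(gh_f) = 1.063
Term 1 = ε^1.25·(…)^4.75 = 5.20×10^-11; Term 2 = ν·Q^9.4·(…)^5.2 = 7.88×10^-12
D = 0.66·(5.20×10^-11 + 7.88×10^-12)^0.04 = 0.2574 m = 257 mm
Check: V = 5.82 m/s, Re = 3.49×10^6, f = 0.01354, h_f = 30.8 m ≈ 32.5 m ✓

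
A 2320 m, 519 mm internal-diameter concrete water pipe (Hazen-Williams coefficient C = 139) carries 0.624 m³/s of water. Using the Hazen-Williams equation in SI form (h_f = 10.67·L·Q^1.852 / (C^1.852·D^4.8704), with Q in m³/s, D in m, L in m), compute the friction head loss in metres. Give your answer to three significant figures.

h_f = 10.67·2320·0.624^1.852 / (139^1.852·0.519^4.8704) = 27.08 m

h_f ≈ 27.1 m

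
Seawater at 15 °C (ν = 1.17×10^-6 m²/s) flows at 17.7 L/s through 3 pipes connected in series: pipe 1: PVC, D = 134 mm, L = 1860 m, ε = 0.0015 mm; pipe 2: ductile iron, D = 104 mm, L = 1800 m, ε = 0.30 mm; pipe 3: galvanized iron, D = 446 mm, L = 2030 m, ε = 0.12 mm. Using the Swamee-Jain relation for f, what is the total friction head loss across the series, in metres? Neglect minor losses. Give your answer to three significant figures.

Pipe 1: V = 1.255 m/s, Re = 1.44×10^5, ε/D = 1.12×10^-5, f = 0.01667, h_1 = f(L/D)V²/2g = 18.57 m
Pipe 2: V = 2.084 m/s, Re = 1.85×10^5, ε/D = 0.00288, f = 0.02681, h_2 = f(L/D)V²/2g = 102.7 m
Pipe 3: V = 0.1133 m/s, Re = 4.32×10^4, ε/D = 2.69×10^-4, f = 0.02244, h_3 = f(L/D)V²/2g = 0.06681 m
Series → Q common, losses add: H = Σh = 121.3 m

H ≈ 121 m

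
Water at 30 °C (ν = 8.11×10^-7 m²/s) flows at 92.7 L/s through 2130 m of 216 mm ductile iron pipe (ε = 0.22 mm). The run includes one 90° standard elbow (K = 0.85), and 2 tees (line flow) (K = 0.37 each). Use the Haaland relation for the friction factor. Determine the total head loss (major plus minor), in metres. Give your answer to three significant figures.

H_L ≈ 65.3 m

V = 4Q/(πD²) = 2.530 m/s; V²/2g = 0.3262 m
Re = 6.74×10^5, ε/D = 0.00102 → f = 0.02015 (Haaland)
Major: h_f = f(L/D)·V²/2g = 0.02015·9861·0.3262 = 64.81 m
Minor: ΣK = 1.59; h_m = ΣK·V²/2g = 0.5186 m
Total H_L = 64.81 + 0.5186 = 65.33 m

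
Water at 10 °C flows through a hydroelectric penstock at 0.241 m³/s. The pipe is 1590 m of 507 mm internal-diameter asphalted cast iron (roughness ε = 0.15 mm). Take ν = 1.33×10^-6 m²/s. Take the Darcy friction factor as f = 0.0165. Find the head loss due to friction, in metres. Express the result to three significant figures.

h_f ≈ 3.76 m

V = 4Q/(πD²) = 4·0.241/(π·0.507²) = 1.194 m/s
h_f = f(L/D)V²/(2g) = 0.01650·(1590/0.507)·1.194²/(2·9.81) = 3.758 m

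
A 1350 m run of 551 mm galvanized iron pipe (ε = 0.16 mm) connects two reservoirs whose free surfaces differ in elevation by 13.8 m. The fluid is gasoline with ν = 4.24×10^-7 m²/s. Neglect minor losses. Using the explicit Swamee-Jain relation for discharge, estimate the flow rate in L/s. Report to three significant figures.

Swamee-Jain (Type II): Q = -0.965·√(gD⁵h_f/L)·ln[ε/(3.7D) + √(3.17ν²L/(gD³h_f))]
√(gD⁵h_f/L) = √(9.81·0.551⁵·13.8/1350) = 0.07137
ε/(3.7D) = 7.85×10^-5; √(3.17ν²L/(gD³h_f)) = 5.83×10^-6
Q = -0.965·0.07137·ln(8.431×10^-5) = 0.6460 m³/s
Check: V = 2.71 m/s, Re = 3.52×10^6, f = 0.01512, h_f = 13.9 m ≈ 13.8 m ✓

Q ≈ 646 L/s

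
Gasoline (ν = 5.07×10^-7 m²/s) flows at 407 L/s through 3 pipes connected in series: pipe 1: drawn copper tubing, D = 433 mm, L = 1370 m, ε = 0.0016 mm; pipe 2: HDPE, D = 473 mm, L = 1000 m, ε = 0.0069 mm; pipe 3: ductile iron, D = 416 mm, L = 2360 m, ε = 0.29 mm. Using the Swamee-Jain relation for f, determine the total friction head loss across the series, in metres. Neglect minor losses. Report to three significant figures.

Pipe 1: V = 2.764 m/s, Re = 2.36×10^6, ε/D = 3.70×10^-6, f = 0.01025, h_1 = f(L/D)V²/2g = 12.63 m
Pipe 2: V = 2.316 m/s, Re = 2.16×10^6, ε/D = 1.46×10^-5, f = 0.01079, h_2 = f(L/D)V²/2g = 6.238 m
Pipe 3: V = 2.994 m/s, Re = 2.46×10^6, ε/D = 6.97×10^-4, f = 0.01824, h_3 = f(L/D)V²/2g = 47.29 m
Series → Q common, losses add: H = Σh = 66.17 m

H ≈ 66.2 m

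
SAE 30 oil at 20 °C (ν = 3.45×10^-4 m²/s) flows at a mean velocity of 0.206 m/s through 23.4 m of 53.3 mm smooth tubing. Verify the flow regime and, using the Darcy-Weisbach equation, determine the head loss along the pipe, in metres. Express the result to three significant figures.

h_f ≈ 1.91 m

Re = VD/ν = 0.206·0.05330/3.45×10^-4 = 31.8 → laminar (Re < 2300)
f = 64/Re = 2.011
h_f = f(L/D)V²/(2g) = 2.011·(23.4/0.05330)·0.206²/(2·9.81) = 1.910 m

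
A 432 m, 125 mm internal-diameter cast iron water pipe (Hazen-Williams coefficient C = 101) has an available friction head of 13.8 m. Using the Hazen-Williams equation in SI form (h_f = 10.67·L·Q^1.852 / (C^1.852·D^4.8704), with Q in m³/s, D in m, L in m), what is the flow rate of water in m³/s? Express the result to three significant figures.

Q ≈ 0.0185 m³/s

Rearranging: Q = [h_f·C^1.852·D^4.8704 / (10.67·L)]^(1/1.852)
Q = [13.8·101^1.852·0.125^4.8704 / (10.67·432)]^0.540 = 0.01848 m³/s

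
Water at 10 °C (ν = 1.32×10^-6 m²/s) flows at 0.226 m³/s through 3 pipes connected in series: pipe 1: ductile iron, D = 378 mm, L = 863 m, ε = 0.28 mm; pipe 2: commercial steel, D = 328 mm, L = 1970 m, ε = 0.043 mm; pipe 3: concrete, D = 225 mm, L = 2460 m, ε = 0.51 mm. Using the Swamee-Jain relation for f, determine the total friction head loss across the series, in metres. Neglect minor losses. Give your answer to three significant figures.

Pipe 1: V = 2.014 m/s, Re = 5.77×10^5, ε/D = 7.41×10^-4, f = 0.01904, h_1 = f(L/D)V²/2g = 8.984 m
Pipe 2: V = 2.675 m/s, Re = 6.65×10^5, ε/D = 1.31×10^-4, f = 0.01441, h_2 = f(L/D)V²/2g = 31.57 m
Pipe 3: V = 5.684 m/s, Re = 9.69×10^5, ε/D = 0.00227, f = 0.02447, h_3 = f(L/D)V²/2g = 440.5 m
Series → Q common, losses add: H = Σh = 481.1 m

H ≈ 481 m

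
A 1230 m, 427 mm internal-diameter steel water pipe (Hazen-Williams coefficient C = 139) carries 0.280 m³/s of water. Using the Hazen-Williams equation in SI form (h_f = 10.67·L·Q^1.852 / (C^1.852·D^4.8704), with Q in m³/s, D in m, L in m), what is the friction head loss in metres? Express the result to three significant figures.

h_f = 10.67·1230·0.280^1.852 / (139^1.852·0.427^4.8704) = 8.420 m

h_f ≈ 8.42 m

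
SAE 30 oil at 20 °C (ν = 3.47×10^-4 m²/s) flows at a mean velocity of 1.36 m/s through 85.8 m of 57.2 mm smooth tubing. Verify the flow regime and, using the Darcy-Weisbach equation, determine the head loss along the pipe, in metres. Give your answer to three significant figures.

h_f ≈ 40.4 m

Re = VD/ν = 1.36·0.05720/3.47×10^-4 = 224 → laminar (Re < 2300)
f = 64/Re = 0.2855
h_f = f(L/D)V²/(2g) = 0.2855·(85.8/0.05720)·1.36²/(2·9.81) = 40.37 m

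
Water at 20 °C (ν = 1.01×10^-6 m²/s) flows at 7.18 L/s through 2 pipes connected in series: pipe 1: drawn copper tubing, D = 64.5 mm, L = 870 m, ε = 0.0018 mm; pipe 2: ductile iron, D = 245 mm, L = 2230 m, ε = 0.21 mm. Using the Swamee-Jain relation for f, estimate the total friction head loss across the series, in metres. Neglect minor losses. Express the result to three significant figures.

H ≈ 56.3 m

Pipe 1: V = 2.197 m/s, Re = 1.40×10^5, ε/D = 2.79×10^-5, f = 0.01687, h_1 = f(L/D)V²/2g = 56.00 m
Pipe 2: V = 0.1523 m/s, Re = 3.69×10^4, ε/D = 8.57×10^-4, f = 0.02488, h_2 = f(L/D)V²/2g = 0.2677 m
Series → Q common, losses add: H = Σh = 56.27 m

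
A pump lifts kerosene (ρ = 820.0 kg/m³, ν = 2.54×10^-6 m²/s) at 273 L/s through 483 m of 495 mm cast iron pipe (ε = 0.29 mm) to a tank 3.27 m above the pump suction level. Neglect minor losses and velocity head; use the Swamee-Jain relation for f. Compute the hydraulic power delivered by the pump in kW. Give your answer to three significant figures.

P_hyd ≈ 11.3 kW

V = 4Q/(πD²) = 1.419 m/s; Re = 2.76×10^5; ε/D = 5.86×10^-4; f = 0.01891
h_f = f(L/D)V²/2g = 1.892 m
Total head H = z + h_f = 3.27 + 1.892 = 5.162 m
P_hyd = ρgQH = 820.0·9.81·0.273·5.162 = 11.34 kW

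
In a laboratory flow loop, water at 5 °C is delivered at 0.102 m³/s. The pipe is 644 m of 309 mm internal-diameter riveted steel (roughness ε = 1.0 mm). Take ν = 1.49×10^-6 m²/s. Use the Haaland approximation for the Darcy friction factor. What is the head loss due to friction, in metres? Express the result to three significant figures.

V = 4Q/(πD²) = 4·0.102/(π·0.309²) = 1.360 m/s
Re = VD/ν = 1.360·0.309/1.49×10^-6 = 2.82×10^5 → turbulent
ε/D = 1.0/309 = 0.00324
Haaland: f = 0.02719
h_f = f(L/D)V²/(2g) = 0.02719·(644/0.309)·1.360²/(2·9.81) = 5.344 m

h_f ≈ 5.34 m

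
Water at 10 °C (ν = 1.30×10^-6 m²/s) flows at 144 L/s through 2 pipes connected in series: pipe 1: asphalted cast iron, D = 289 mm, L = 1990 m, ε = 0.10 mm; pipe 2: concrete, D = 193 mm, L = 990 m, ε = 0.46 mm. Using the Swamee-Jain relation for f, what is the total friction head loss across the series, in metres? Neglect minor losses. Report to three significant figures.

H ≈ 186 m

Pipe 1: V = 2.195 m/s, Re = 4.88×10^5, ε/D = 3.46×10^-4, f = 0.01675, h_1 = f(L/D)V²/2g = 28.33 m
Pipe 2: V = 4.922 m/s, Re = 7.31×10^5, ε/D = 0.00238, f = 0.02486, h_2 = f(L/D)V²/2g = 157.5 m
Series → Q common, losses add: H = Σh = 185.8 m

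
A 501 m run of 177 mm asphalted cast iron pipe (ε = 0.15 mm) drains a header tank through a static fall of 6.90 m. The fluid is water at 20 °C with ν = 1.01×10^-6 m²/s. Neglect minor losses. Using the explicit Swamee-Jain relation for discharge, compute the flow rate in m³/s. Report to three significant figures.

Q ≈ 0.0380 m³/s

Swamee-Jain (Type II): Q = -0.965·√(gD⁵h_f/L)·ln[ε/(3.7D) + √(3.17ν²L/(gD³h_f))]
√(gD⁵h_f/L) = √(9.81·0.177⁵·6.90/501) = 0.004845
ε/(3.7D) = 2.29×10^-4; √(3.17ν²L/(gD³h_f)) = 6.57×10^-5
Q = -0.965·0.004845·ln(2.947×10^-4) = 0.03801 m³/s
Check: V = 1.54 m/s, Re = 2.71×10^5, f = 0.02020, h_f = 6.95 m ≈ 6.90 m ✓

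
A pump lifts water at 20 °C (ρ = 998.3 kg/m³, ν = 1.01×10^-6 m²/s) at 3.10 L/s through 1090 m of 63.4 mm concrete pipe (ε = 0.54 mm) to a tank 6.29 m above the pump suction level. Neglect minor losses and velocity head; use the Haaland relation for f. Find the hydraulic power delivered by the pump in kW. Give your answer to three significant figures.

V = 4Q/(πD²) = 0.9820 m/s; Re = 6.16×10^4; ε/D = 0.00852; f = 0.03699
h_f = f(L/D)V²/2g = 31.25 m
Total head H = z + h_f = 6.29 + 31.25 = 37.54 m
P_hyd = ρgQH = 998.3·9.81·0.00310·37.54 = 1.140 kW

P_hyd ≈ 1.14 kW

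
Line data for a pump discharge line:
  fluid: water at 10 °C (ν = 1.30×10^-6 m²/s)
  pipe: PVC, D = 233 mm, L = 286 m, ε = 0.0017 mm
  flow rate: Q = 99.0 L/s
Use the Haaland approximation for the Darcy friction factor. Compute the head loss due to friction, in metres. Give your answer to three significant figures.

V = 4Q/(πD²) = 4·0.0990/(π·0.233²) = 2.322 m/s
Re = VD/ν = 2.322·0.233/1.30×10^-6 = 4.16×10^5 → turbulent
ε/D = 0.0017/233 = 7.30×10^-6
Haaland: f = 0.01357
h_f = f(L/D)V²/(2g) = 0.01357·(286/0.233)·2.322²/(2·9.81) = 4.578 m

h_f ≈ 4.58 m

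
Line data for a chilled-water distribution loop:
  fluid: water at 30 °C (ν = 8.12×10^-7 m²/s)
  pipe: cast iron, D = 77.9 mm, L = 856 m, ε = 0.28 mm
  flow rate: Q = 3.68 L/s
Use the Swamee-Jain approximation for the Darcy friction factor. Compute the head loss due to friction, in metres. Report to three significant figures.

h_f ≈ 9.81 m

V = 4Q/(πD²) = 4·0.00368/(π·0.0779²) = 0.7721 m/s
Re = VD/ν = 0.7721·0.0779/8.12×10^-7 = 7.41×10^4 → turbulent
ε/D = 0.28/77.9 = 0.00359
Swamee-Jain: f = 0.02937
h_f = f(L/D)V²/(2g) = 0.02937·(856/0.0779)·0.7721²/(2·9.81) = 9.807 m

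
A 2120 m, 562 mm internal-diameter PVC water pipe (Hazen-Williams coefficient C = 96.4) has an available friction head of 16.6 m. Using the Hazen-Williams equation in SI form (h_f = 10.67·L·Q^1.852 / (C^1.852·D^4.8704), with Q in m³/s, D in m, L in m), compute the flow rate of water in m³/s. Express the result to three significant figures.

Rearranging: Q = [h_f·C^1.852·D^4.8704 / (10.67·L)]^(1/1.852)
Q = [16.6·96.4^1.852·0.562^4.8704 / (10.67·2120)]^0.540 = 0.4300 m³/s

Q ≈ 0.430 m³/s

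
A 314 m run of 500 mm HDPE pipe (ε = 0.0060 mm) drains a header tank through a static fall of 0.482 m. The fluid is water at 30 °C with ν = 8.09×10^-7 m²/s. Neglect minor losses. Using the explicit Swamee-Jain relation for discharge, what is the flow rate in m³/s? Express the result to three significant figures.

Q ≈ 0.214 m³/s

Swamee-Jain (Type II): Q = -0.965·√(gD⁵h_f/L)·ln[ε/(3.7D) + √(3.17ν²L/(gD³h_f))]
√(gD⁵h_f/L) = √(9.81·0.500⁵·0.482/314) = 0.02169
ε/(3.7D) = 3.24×10^-6; √(3.17ν²L/(gD³h_f)) = 3.32×10^-5
Q = -0.965·0.02169·ln(3.644×10^-5) = 0.2139 m³/s
Check: V = 1.09 m/s, Re = 6.73×10^5, f = 0.01265, h_f = 0.481 m ≈ 0.482 m ✓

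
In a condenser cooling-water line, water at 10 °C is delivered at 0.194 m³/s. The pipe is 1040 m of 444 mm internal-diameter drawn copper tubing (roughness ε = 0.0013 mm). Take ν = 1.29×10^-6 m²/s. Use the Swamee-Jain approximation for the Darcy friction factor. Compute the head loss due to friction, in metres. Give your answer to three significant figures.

h_f ≈ 2.53 m

V = 4Q/(πD²) = 4·0.194/(π·0.444²) = 1.253 m/s
Re = VD/ν = 1.253·0.444/1.29×10^-6 = 4.31×10^5 → turbulent
ε/D = 0.0013/444 = 2.93×10^-6
Swamee-Jain: f = 0.01349
h_f = f(L/D)V²/(2g) = 0.01349·(1040/0.444)·1.253²/(2·9.81) = 2.528 m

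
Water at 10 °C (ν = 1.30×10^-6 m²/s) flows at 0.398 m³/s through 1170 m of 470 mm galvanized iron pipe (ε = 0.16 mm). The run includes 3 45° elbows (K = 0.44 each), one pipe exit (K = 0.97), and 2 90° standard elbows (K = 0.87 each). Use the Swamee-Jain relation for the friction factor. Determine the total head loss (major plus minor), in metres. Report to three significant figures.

V = 4Q/(πD²) = 2.294 m/s; V²/2g = 0.2682 m
Re = 8.29×10^5, ε/D = 3.40×10^-4 → f = 0.01623 (Swamee-Jain)
Major: h_f = f(L/D)·V²/2g = 0.01623·2489·0.2682 = 10.84 m
Minor: ΣK = 4.03; h_m = ΣK·V²/2g = 1.081 m
Total H_L = 10.84 + 1.081 = 11.92 m

H_L ≈ 11.9 m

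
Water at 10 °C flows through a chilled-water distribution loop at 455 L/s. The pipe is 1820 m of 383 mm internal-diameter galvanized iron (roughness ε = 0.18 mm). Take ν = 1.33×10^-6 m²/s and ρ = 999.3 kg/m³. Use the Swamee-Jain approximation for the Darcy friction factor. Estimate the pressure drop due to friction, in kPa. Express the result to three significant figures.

V = 4Q/(πD²) = 4·0.455/(π·0.383²) = 3.949 m/s
Re = VD/ν = 3.949·0.383/1.33×10^-6 = 1.14×10^6 → turbulent
ε/D = 0.18/383 = 4.70×10^-4
Swamee-Jain: f = 0.01703
h_f = f(L/D)V²/(2g) = 0.01703·(1820/0.383)·3.949²/(2·9.81) = 64.33 m
Δp = ρg·h_f = 999.3·9.81·64.33 = 630.6 kPa

Δp ≈ 631 kPa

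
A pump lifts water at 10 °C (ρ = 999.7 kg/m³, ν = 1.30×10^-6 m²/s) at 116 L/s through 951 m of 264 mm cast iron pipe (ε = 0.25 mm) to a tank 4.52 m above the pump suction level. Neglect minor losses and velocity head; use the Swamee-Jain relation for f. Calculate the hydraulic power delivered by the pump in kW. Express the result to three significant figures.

P_hyd ≈ 24.1 kW

V = 4Q/(πD²) = 2.119 m/s; Re = 4.30×10^5; ε/D = 9.47×10^-4; f = 0.02022
h_f = f(L/D)V²/2g = 16.67 m
Total head H = z + h_f = 4.52 + 16.67 = 21.19 m
P_hyd = ρgQH = 999.7·9.81·0.116·21.19 = 24.11 kW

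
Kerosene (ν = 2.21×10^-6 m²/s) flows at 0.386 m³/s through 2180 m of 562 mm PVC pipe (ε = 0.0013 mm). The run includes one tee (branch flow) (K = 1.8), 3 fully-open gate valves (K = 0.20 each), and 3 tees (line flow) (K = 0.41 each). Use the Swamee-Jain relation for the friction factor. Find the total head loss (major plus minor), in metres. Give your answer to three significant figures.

H_L ≈ 7.00 m

V = 4Q/(πD²) = 1.556 m/s; V²/2g = 0.1234 m
Re = 3.96×10^5, ε/D = 2.31×10^-6 → f = 0.01369 (Swamee-Jain)
Major: h_f = f(L/D)·V²/2g = 0.01369·3879·0.1234 = 6.553 m
Minor: ΣK = 3.63; h_m = ΣK·V²/2g = 0.4480 m
Total H_L = 6.553 + 0.4480 = 7.001 m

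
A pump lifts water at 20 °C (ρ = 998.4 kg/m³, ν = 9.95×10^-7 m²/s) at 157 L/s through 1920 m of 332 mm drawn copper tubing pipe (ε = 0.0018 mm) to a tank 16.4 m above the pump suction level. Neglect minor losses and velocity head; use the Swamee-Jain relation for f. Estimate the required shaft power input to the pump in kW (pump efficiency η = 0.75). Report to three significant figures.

V = 4Q/(πD²) = 1.814 m/s; Re = 6.05×10^5; ε/D = 5.42×10^-6; f = 0.01275
h_f = f(L/D)V²/2g = 12.36 m
Total head H = z + h_f = 16.4 + 12.36 = 28.76 m
P_hyd = ρgQH = 998.4·9.81·0.157·28.76 = 44.23 kW
P_shaft = P_hyd/η = 44.23/0.75 = 58.98 kW

P_shaft ≈ 59.0 kW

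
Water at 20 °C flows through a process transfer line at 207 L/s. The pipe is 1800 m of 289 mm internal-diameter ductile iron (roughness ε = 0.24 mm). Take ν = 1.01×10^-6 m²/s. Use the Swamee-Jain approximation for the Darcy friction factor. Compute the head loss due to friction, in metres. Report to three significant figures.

h_f ≈ 60.9 m

V = 4Q/(πD²) = 4·0.207/(π·0.289²) = 3.156 m/s
Re = VD/ν = 3.156·0.289/1.01×10^-6 = 9.03×10^5 → turbulent
ε/D = 0.24/289 = 8.30×10^-4
Swamee-Jain: f = 0.01926
h_f = f(L/D)V²/(2g) = 0.01926·(1800/0.289)·3.156²/(2·9.81) = 60.88 m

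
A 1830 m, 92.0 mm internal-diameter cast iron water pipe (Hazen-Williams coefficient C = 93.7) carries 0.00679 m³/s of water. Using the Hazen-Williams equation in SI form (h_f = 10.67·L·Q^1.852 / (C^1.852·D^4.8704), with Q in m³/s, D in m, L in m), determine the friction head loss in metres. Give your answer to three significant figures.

h_f = 10.67·1830·0.00679^1.852 / (93.7^1.852·0.0920^4.8704) = 46.81 m

h_f ≈ 46.8 m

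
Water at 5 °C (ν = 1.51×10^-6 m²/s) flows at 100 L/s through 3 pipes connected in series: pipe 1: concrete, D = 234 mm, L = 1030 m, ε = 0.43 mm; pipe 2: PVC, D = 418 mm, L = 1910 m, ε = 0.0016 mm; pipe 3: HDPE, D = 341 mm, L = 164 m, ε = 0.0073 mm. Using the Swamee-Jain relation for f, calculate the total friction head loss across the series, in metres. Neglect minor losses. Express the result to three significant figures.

H ≈ 31.0 m

Pipe 1: V = 2.325 m/s, Re = 3.60×10^5, ε/D = 0.00184, f = 0.02357, h_1 = f(L/D)V²/2g = 28.60 m
Pipe 2: V = 0.7287 m/s, Re = 2.02×10^5, ε/D = 3.83×10^-6, f = 0.01554, h_2 = f(L/D)V²/2g = 1.922 m
Pipe 3: V = 1.095 m/s, Re = 2.47×10^5, ε/D = 2.14×10^-5, f = 0.01513, h_3 = f(L/D)V²/2g = 0.4447 m
Series → Q common, losses add: H = Σh = 30.96 m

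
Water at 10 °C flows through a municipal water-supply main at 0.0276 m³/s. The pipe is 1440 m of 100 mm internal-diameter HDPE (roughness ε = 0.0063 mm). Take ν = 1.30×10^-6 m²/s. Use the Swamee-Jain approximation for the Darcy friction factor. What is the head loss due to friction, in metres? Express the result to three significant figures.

h_f ≈ 139 m

V = 4Q/(πD²) = 4·0.0276/(π·0.100²) = 3.514 m/s
Re = VD/ν = 3.514·0.100/1.30×10^-6 = 2.70×10^5 → turbulent
ε/D = 0.0063/100 = 6.30×10^-5
Swamee-Jain: f = 0.01532
h_f = f(L/D)V²/(2g) = 0.01532·(1440/0.100)·3.514²/(2·9.81) = 138.8 m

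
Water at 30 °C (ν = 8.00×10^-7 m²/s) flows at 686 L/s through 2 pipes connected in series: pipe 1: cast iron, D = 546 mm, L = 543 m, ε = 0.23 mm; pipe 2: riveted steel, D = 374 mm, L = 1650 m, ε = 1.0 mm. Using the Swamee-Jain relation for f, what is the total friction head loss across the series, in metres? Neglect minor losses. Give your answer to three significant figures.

H ≈ 230 m

Pipe 1: V = 2.930 m/s, Re = 2.00×10^6, ε/D = 4.21×10^-4, f = 0.01644, h_1 = f(L/D)V²/2g = 7.154 m
Pipe 2: V = 6.244 m/s, Re = 2.92×10^6, ε/D = 0.00267, f = 0.02542, h_2 = f(L/D)V²/2g = 222.9 m
Series → Q common, losses add: H = Σh = 230.1 m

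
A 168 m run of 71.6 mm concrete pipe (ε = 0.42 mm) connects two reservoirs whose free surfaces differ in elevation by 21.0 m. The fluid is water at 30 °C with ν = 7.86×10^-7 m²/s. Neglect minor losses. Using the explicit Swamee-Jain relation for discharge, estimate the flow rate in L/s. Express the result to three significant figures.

Q ≈ 9.39 L/s

Swamee-Jain (Type II): Q = -0.965·√(gD⁵h_f/L)·ln[ε/(3.7D) + √(3.17ν²L/(gD³h_f))]
√(gD⁵h_f/L) = √(9.81·0.0716⁵·21.0/168) = 0.001519
ε/(3.7D) = 0.00159; √(3.17ν²L/(gD³h_f)) = 6.60×10^-5
Q = -0.965·0.001519·ln(0.001651) = 0.009391 m³/s
Check: V = 2.33 m/s, Re = 2.12×10^5, f = 0.03246, h_f = 21.1 m ≈ 21.0 m ✓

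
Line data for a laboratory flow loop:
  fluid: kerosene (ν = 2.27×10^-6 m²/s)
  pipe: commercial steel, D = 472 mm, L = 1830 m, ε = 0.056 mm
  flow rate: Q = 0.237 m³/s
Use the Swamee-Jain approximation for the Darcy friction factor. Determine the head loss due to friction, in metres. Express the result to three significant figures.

V = 4Q/(πD²) = 4·0.237/(π·0.472²) = 1.354 m/s
Re = VD/ν = 1.354·0.472/2.27×10^-6 = 2.82×10^5 → turbulent
ε/D = 0.056/472 = 1.19×10^-4
Swamee-Jain: f = 0.01574
h_f = f(L/D)V²/(2g) = 0.01574·(1830/0.472)·1.354²/(2·9.81) = 5.708 m

h_f ≈ 5.71 m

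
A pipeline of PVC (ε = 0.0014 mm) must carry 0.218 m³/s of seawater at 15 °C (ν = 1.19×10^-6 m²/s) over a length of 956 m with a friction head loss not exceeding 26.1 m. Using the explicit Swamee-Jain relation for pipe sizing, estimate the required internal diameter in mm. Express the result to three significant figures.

D ≈ 284 mm

Swamee-Jain (Type III): D = 0.66·[ε^1.25·(LQ²/(gh_f))^4.75 + ν·Q^9.4·(L/(gh_f))^5.2]^0.04
LQ²/(gh_f) = 0.1774; L/(gh_f) = 3.734
Term 1 = ε^1.25·(…)^4.75 = 1.31×10^-11; Term 2 = ν·Q^9.4·(…)^5.2 = 6.80×10^-10
D = 0.66·(1.31×10^-11 + 6.80×10^-10)^0.04 = 0.2839 m = 284 mm
Check: V = 3.44 m/s, Re = 8.22×10^5, f = 0.01211, h_f = 24.7 m ≈ 26.1 m ✓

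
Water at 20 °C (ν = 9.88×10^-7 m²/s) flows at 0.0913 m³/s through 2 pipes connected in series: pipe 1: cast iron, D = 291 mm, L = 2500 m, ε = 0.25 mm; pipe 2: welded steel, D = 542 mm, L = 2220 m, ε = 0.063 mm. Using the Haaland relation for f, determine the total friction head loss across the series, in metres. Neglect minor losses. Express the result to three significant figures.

H ≈ 16.8 m

Pipe 1: V = 1.373 m/s, Re = 4.04×10^5, ε/D = 8.59×10^-4, f = 0.01968, h_1 = f(L/D)V²/2g = 16.24 m
Pipe 2: V = 0.3957 m/s, Re = 2.17×10^5, ε/D = 1.16×10^-4, f = 0.01610, h_2 = f(L/D)V²/2g = 0.5263 m
Series → Q common, losses add: H = Σh = 16.76 m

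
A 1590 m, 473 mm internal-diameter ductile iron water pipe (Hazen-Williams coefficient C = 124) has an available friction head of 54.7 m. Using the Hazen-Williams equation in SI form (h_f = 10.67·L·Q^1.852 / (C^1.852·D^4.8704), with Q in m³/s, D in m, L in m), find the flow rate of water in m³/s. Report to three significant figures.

Q ≈ 0.782 m³/s

Rearranging: Q = [h_f·C^1.852·D^4.8704 / (10.67·L)]^(1/1.852)
Q = [54.7·124^1.852·0.473^4.8704 / (10.67·1590)]^0.540 = 0.7817 m³/s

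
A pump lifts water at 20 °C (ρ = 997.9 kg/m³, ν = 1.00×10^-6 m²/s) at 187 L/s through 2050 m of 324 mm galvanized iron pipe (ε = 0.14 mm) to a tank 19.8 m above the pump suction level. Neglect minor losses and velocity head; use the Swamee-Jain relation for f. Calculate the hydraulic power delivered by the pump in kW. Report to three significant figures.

P_hyd ≈ 87.9 kW

V = 4Q/(πD²) = 2.268 m/s; Re = 7.35×10^5; ε/D = 4.32×10^-4; f = 0.01702
h_f = f(L/D)V²/2g = 28.23 m
Total head H = z + h_f = 19.8 + 28.23 = 48.03 m
P_hyd = ρgQH = 997.9·9.81·0.187·48.03 = 87.93 kW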